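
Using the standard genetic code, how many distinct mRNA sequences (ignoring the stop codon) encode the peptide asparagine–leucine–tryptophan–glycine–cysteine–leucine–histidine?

Asn: 2 codons.
Leu: 6 codons.
Trp: 1 codon.
Gly: 4 codons.
Cys: 2 codons.
Leu: 6 codons.
His: 2 codons.
2 × 6 × 1 × 4 × 2 × 6 × 2 = 1152.

1152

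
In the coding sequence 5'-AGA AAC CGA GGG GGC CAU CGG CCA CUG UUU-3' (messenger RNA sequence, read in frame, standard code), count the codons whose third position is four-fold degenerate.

6

Codon 1 AGA (Arg): third position 2-fold.
Codon 2 AAC (Asn): third position 2-fold.
Codon 3 CGA (Arg): third position 4-fold.
Codon 4 GGG (Gly): third position 4-fold.
Codon 5 GGC (Gly): third position 4-fold.
Codon 6 CAU (His): third position 2-fold.
Codon 7 CGG (Arg): third position 4-fold.
Codon 8 CCA (Pro): third position 4-fold.
Codon 9 CUG (Leu): third position 4-fold.
Codon 10 UUU (Phe): third position 2-fold.
Four-fold degenerate third positions: 6.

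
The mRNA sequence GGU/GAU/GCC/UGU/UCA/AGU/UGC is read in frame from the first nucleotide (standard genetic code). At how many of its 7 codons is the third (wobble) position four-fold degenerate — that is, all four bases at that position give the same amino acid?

3

Codon 1 GGU (Gly): third position 4-fold.
Codon 2 GAU (Asp): third position 2-fold.
Codon 3 GCC (Ala): third position 4-fold.
Codon 4 UGU (Cys): third position 2-fold.
Codon 5 UCA (Ser): third position 4-fold.
Codon 6 AGU (Ser): third position 2-fold.
Codon 7 UGC (Cys): third position 2-fold.
Four-fold degenerate third positions: 3.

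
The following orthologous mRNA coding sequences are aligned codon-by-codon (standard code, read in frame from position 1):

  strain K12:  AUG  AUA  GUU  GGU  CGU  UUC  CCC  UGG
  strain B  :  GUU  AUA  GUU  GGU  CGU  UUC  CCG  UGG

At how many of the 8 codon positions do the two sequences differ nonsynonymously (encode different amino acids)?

1

Codon 1: AUG Met / GUU Val — nonsynonymous.
Codon 2: AUA Ile / AUA Ile — identical.
Codon 3: GUU Val / GUU Val — identical.
Codon 4: GGU Gly / GGU Gly — identical.
Codon 5: CGU Arg / CGU Arg — identical.
Codon 6: UUC Phe / UUC Phe — identical.
Codon 7: CCC Pro / CCG Pro — synonymous.
Codon 8: UGG Trp / UGG Trp — identical.
Nonsynonymous differences: 1.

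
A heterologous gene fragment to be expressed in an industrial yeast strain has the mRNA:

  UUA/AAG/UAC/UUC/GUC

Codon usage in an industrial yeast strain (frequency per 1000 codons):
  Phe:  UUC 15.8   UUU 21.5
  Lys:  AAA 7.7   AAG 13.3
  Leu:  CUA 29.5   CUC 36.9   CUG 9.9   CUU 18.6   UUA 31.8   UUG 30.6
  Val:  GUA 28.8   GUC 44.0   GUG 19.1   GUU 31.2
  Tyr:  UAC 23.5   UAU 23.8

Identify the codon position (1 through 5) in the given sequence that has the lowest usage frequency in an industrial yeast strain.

2

Codon 1 UUA (Leu): 31.8 per 1000.
Codon 2 AAG (Lys): 13.3 per 1000.
Codon 3 UAC (Tyr): 23.5 per 1000.
Codon 4 UUC (Phe): 15.8 per 1000.
Codon 5 GUC (Val): 44.0 per 1000.
Lowest frequency is 13.3 at codon 2.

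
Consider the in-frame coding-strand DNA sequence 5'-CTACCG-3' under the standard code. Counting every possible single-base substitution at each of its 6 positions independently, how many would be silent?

7

Codon 1 (CTA, Leu): 4 synonymous substitutions.
Codon 2 (CCG, Pro): 3 synonymous substitutions.
Total: 4 + 3 = 7.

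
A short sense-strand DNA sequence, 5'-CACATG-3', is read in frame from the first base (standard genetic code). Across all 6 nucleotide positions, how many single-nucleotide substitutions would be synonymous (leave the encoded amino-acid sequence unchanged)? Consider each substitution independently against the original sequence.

Codon 1 (CAC, His): 1 synonymous substitution.
Codon 2 (ATG, Met): 0 synonymous substitutions.
Total: 1 + 0 = 1.

1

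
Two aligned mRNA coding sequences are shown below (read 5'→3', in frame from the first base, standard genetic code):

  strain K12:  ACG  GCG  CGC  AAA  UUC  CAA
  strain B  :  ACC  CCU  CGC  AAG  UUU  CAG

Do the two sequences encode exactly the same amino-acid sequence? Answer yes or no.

Codon 1: ACG Thr / ACC Thr — synonymous.
Codon 2: GCG Ala / CCU Pro — nonsynonymous.
Codon 3: CGC Arg / CGC Arg — identical.
Codon 4: AAA Lys / AAG Lys — synonymous.
Codon 5: UUC Phe / UUU Phe — synonymous.
Codon 6: CAA Gln / CAG Gln — synonymous.
Nonsynonymous differences: 1 → different protein.

no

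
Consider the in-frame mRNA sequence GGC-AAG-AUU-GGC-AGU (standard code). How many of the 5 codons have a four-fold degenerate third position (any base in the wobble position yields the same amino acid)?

Codon 1 GGC (Gly): third position 4-fold.
Codon 2 AAG (Lys): third position 2-fold.
Codon 3 AUU (Ile): third position 3-fold.
Codon 4 GGC (Gly): third position 4-fold.
Codon 5 AGU (Ser): third position 2-fold.
Four-fold degenerate third positions: 2.

2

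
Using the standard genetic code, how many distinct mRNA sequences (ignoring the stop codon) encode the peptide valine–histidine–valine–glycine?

Val: 4 codons.
His: 2 codons.
Val: 4 codons.
Gly: 4 codons.
4 × 2 × 4 × 4 = 128.

128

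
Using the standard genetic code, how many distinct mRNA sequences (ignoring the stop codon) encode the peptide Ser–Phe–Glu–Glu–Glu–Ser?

Ser: 6 codons.
Phe: 2 codons.
Glu: 2 codons.
Glu: 2 codons.
Glu: 2 codons.
Ser: 6 codons.
6 × 2 × 2 × 2 × 2 × 6 = 576.

576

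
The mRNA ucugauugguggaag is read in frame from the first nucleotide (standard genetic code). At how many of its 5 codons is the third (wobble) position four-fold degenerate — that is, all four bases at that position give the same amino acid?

Codon 1 UCU (Ser): third position 4-fold.
Codon 2 GAU (Asp): third position 2-fold.
Codon 3 UGG (Trp): third position 1-fold.
Codon 4 UGG (Trp): third position 1-fold.
Codon 5 AAG (Lys): third position 2-fold.
Four-fold degenerate third positions: 1.

1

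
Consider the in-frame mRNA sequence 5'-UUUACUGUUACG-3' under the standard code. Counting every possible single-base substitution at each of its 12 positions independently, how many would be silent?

10

Codon 1 (UUU, Phe): 1 synonymous substitution.
Codon 2 (ACU, Thr): 3 synonymous substitutions.
Codon 3 (GUU, Val): 3 synonymous substitutions.
Codon 4 (ACG, Thr): 3 synonymous substitutions.
Total: 1 + 3 + 3 + 3 = 10.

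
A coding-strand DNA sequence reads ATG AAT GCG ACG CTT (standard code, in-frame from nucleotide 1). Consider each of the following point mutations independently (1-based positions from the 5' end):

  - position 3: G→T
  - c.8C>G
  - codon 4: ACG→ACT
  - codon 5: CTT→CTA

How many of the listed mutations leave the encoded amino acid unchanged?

2

Codon 1: ATG (Met) → ATT (Ile) — missense.
Codon 3: GCG (Ala) → GGG (Gly) — missense.
Codon 4: ACG (Thr) → ACT (Thr) — synonymous.
Codon 5: CTT (Leu) → CTA (Leu) — synonymous.
Synonymous: 2 of 4.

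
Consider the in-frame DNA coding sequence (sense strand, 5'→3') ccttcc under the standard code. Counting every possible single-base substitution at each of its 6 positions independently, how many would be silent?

Codon 1 (CCT, Pro): 3 synonymous substitutions.
Codon 2 (TCC, Ser): 3 synonymous substitutions.
Total: 3 + 3 = 6.

6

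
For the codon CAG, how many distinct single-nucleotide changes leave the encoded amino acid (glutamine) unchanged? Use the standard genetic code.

Position 1: none → 0 synonymous.
Position 2: none → 0 synonymous.
Position 3: CAA → 1 synonymous.
Total: 0 + 0 + 1 = 1.

1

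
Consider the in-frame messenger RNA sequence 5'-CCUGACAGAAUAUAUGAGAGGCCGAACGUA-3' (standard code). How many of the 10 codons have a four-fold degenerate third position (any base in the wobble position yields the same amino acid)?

3

Codon 1 CCU (Pro): third position 4-fold.
Codon 2 GAC (Asp): third position 2-fold.
Codon 3 AGA (Arg): third position 2-fold.
Codon 4 AUA (Ile): third position 3-fold.
Codon 5 UAU (Tyr): third position 2-fold.
Codon 6 GAG (Glu): third position 2-fold.
Codon 7 AGG (Arg): third position 2-fold.
Codon 8 CCG (Pro): third position 4-fold.
Codon 9 AAC (Asn): third position 2-fold.
Codon 10 GUA (Val): third position 4-fold.
Four-fold degenerate third positions: 3.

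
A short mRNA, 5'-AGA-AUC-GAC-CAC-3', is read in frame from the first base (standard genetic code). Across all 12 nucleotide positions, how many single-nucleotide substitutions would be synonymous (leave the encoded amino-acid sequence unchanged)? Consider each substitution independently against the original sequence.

6

Codon 1 (AGA, Arg): 2 synonymous substitutions.
Codon 2 (AUC, Ile): 2 synonymous substitutions.
Codon 3 (GAC, Asp): 1 synonymous substitution.
Codon 4 (CAC, His): 1 synonymous substitution.
Total: 2 + 2 + 1 + 1 = 6.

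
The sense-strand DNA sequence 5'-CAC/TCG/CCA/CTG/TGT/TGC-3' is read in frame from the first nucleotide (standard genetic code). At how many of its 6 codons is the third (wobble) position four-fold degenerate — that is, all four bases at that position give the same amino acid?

Codon 1 CAC (His): third position 2-fold.
Codon 2 TCG (Ser): third position 4-fold.
Codon 3 CCA (Pro): third position 4-fold.
Codon 4 CTG (Leu): third position 4-fold.
Codon 5 TGT (Cys): third position 2-fold.
Codon 6 TGC (Cys): third position 2-fold.
Four-fold degenerate third positions: 3.

3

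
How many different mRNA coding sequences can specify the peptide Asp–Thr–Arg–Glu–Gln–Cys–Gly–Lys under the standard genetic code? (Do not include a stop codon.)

3072

Asp: 2 codons.
Thr: 4 codons.
Arg: 6 codons.
Glu: 2 codons.
Gln: 2 codons.
Cys: 2 codons.
Gly: 4 codons.
Lys: 2 codons.
2 × 4 × 6 × 2 × 2 × 2 × 4 × 2 = 3072.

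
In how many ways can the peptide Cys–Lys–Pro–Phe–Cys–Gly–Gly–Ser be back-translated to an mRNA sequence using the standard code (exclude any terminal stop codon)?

6144

Cys: 2 codons.
Lys: 2 codons.
Pro: 4 codons.
Phe: 2 codons.
Cys: 2 codons.
Gly: 4 codons.
Gly: 4 codons.
Ser: 6 codons.
2 × 2 × 4 × 2 × 2 × 4 × 4 × 6 = 6144.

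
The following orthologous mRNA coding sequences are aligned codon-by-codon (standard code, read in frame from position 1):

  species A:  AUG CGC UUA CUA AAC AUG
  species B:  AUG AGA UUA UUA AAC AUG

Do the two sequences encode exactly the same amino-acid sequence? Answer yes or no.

Codon 1: AUG Met / AUG Met — identical.
Codon 2: CGC Arg / AGA Arg — synonymous.
Codon 3: UUA Leu / UUA Leu — identical.
Codon 4: CUA Leu / UUA Leu — synonymous.
Codon 5: AAC Asn / AAC Asn — identical.
Codon 6: AUG Met / AUG Met — identical.
Nonsynonymous differences: 0 → same protein.

yes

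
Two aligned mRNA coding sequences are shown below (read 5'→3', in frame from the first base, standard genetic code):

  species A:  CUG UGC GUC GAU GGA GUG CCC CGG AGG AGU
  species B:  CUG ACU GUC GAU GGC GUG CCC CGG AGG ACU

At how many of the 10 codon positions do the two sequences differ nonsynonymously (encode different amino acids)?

2

Codon 1: CUG Leu / CUG Leu — identical.
Codon 2: UGC Cys / ACU Thr — nonsynonymous.
Codon 3: GUC Val / GUC Val — identical.
Codon 4: GAU Asp / GAU Asp — identical.
Codon 5: GGA Gly / GGC Gly — synonymous.
Codon 6: GUG Val / GUG Val — identical.
Codon 7: CCC Pro / CCC Pro — identical.
Codon 8: CGG Arg / CGG Arg — identical.
Codon 9: AGG Arg / AGG Arg — identical.
Codon 10: AGU Ser / ACU Thr — nonsynonymous.
Nonsynonymous differences: 2.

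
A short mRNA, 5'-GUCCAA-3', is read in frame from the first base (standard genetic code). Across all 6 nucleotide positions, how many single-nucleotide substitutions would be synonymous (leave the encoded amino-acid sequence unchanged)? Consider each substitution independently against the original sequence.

Codon 1 (GUC, Val): 3 synonymous substitutions.
Codon 2 (CAA, Gln): 1 synonymous substitution.
Total: 3 + 1 = 4.

4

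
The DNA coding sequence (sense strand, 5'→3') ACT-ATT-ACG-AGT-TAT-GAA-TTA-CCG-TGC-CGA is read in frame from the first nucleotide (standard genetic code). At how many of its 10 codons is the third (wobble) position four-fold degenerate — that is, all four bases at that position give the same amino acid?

4

Codon 1 ACT (Thr): third position 4-fold.
Codon 2 ATT (Ile): third position 3-fold.
Codon 3 ACG (Thr): third position 4-fold.
Codon 4 AGT (Ser): third position 2-fold.
Codon 5 TAT (Tyr): third position 2-fold.
Codon 6 GAA (Glu): third position 2-fold.
Codon 7 TTA (Leu): third position 2-fold.
Codon 8 CCG (Pro): third position 4-fold.
Codon 9 TGC (Cys): third position 2-fold.
Codon 10 CGA (Arg): third position 4-fold.
Four-fold degenerate third positions: 4.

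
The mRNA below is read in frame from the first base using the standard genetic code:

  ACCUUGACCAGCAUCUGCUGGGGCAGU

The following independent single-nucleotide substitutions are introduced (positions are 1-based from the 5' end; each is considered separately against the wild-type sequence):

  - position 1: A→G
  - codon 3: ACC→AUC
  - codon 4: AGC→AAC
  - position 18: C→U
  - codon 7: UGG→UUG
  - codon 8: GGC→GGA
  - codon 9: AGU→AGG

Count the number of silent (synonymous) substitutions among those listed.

2

Codon 1: ACC (Thr) → GCC (Ala) — missense.
Codon 3: ACC (Thr) → AUC (Ile) — missense.
Codon 4: AGC (Ser) → AAC (Asn) — missense.
Codon 6: UGC (Cys) → UGU (Cys) — synonymous.
Codon 7: UGG (Trp) → UUG (Leu) — missense.
Codon 8: GGC (Gly) → GGA (Gly) — synonymous.
Codon 9: AGU (Ser) → AGG (Arg) — missense.
Synonymous: 2 of 7.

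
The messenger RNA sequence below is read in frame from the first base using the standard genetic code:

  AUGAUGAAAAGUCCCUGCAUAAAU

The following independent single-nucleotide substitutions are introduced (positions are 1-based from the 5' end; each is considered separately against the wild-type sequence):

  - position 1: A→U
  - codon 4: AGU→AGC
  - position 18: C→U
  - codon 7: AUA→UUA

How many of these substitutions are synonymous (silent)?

2

Codon 1: AUG (Met) → UUG (Leu) — missense.
Codon 4: AGU (Ser) → AGC (Ser) — synonymous.
Codon 6: UGC (Cys) → UGU (Cys) — synonymous.
Codon 7: AUA (Ile) → UUA (Leu) — missense.
Synonymous: 2 of 4.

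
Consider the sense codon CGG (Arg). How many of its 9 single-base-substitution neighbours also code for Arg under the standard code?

4

Position 1: AGG → 1 synonymous.
Position 2: none → 0 synonymous.
Position 3: CGU, CGC, CGA → 3 synonymous.
Total: 1 + 0 + 3 = 4.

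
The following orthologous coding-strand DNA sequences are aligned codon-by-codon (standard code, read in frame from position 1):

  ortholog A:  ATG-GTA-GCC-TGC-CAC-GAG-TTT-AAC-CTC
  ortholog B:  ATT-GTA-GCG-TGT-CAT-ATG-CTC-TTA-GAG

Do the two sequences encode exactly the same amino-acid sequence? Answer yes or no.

Codon 1: ATG Met / ATT Ile — nonsynonymous.
Codon 2: GTA Val / GTA Val — identical.
Codon 3: GCC Ala / GCG Ala — synonymous.
Codon 4: TGC Cys / TGT Cys — synonymous.
Codon 5: CAC His / CAT His — synonymous.
Codon 6: GAG Glu / ATG Met — nonsynonymous.
Codon 7: TTT Phe / CTC Leu — nonsynonymous.
Codon 8: AAC Asn / TTA Leu — nonsynonymous.
Codon 9: CTC Leu / GAG Glu — nonsynonymous.
Nonsynonymous differences: 5 → different protein.

no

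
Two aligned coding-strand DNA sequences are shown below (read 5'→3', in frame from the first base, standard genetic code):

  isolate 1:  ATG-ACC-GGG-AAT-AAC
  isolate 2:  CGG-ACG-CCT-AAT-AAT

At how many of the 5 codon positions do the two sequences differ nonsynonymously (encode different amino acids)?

Codon 1: ATG Met / CGG Arg — nonsynonymous.
Codon 2: ACC Thr / ACG Thr — synonymous.
Codon 3: GGG Gly / CCT Pro — nonsynonymous.
Codon 4: AAT Asn / AAT Asn — identical.
Codon 5: AAC Asn / AAT Asn — synonymous.
Nonsynonymous differences: 2.

2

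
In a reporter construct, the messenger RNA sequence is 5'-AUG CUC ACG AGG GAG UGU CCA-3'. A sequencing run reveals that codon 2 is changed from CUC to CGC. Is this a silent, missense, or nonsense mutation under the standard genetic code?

Position 5 falls in codon 2: CUC → Leu.
After the substitution the codon is CGC → Arg.
Leu ≠ Arg, so this is a missense mutation.

missense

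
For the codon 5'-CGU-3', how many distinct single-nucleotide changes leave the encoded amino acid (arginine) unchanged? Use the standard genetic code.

3

Position 1: none → 0 synonymous.
Position 2: none → 0 synonymous.
Position 3: CGC, CGA, CGG → 3 synonymous.
Total: 0 + 0 + 3 = 3.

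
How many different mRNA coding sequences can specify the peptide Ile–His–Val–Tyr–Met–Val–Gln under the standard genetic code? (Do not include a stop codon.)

Ile: 3 codons.
His: 2 codons.
Val: 4 codons.
Tyr: 2 codons.
Met: 1 codon.
Val: 4 codons.
Gln: 2 codons.
3 × 2 × 4 × 2 × 1 × 4 × 2 = 384.

384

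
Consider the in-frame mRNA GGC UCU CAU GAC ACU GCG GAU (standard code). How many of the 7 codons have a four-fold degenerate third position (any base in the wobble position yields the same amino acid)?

Codon 1 GGC (Gly): third position 4-fold.
Codon 2 UCU (Ser): third position 4-fold.
Codon 3 CAU (His): third position 2-fold.
Codon 4 GAC (Asp): third position 2-fold.
Codon 5 ACU (Thr): third position 4-fold.
Codon 6 GCG (Ala): third position 4-fold.
Codon 7 GAU (Asp): third position 2-fold.
Four-fold degenerate third positions: 4.

4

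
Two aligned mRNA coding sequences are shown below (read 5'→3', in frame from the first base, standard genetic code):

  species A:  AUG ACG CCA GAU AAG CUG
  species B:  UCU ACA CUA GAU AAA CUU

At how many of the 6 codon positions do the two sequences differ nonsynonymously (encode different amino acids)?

2

Codon 1: AUG Met / UCU Ser — nonsynonymous.
Codon 2: ACG Thr / ACA Thr — synonymous.
Codon 3: CCA Pro / CUA Leu — nonsynonymous.
Codon 4: GAU Asp / GAU Asp — identical.
Codon 5: AAG Lys / AAA Lys — synonymous.
Codon 6: CUG Leu / CUU Leu — synonymous.
Nonsynonymous differences: 2.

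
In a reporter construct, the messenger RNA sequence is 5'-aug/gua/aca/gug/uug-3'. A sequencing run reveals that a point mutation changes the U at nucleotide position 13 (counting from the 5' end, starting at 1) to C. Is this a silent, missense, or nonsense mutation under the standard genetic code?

silent

Position 13 falls in codon 5: UUG → Leu.
After the substitution the codon is CUG → Leu.
Both encode Leu, so the change is synonymous.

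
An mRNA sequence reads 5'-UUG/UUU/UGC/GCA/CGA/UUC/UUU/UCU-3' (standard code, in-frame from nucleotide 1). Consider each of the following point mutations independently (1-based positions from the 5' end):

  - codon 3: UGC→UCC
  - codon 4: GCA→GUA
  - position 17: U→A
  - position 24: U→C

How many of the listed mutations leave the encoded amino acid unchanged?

1

Codon 3: UGC (Cys) → UCC (Ser) — missense.
Codon 4: GCA (Ala) → GUA (Val) — missense.
Codon 6: UUC (Phe) → UAC (Tyr) — missense.
Codon 8: UCU (Ser) → UCC (Ser) — synonymous.
Synonymous: 1 of 4.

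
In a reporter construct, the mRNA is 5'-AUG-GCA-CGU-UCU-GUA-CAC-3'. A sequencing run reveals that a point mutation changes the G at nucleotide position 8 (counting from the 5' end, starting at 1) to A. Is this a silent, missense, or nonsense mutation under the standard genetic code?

missense

Position 8 falls in codon 3: CGU → Arg.
After the substitution the codon is CAU → His.
Arg ≠ His, so this is a missense mutation.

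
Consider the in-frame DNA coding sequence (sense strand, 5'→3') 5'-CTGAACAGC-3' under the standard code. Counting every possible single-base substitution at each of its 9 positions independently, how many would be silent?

Codon 1 (CTG, Leu): 4 synonymous substitutions.
Codon 2 (AAC, Asn): 1 synonymous substitution.
Codon 3 (AGC, Ser): 1 synonymous substitution.
Total: 4 + 1 + 1 = 6.

6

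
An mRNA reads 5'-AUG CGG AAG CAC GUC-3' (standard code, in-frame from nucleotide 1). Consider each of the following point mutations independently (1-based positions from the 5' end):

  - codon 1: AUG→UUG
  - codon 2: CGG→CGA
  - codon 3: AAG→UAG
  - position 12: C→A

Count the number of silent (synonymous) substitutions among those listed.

Codon 1: AUG (Met) → UUG (Leu) — missense.
Codon 2: CGG (Arg) → CGA (Arg) — synonymous.
Codon 3: AAG (Lys) → UAG (Stop) — nonsense.
Codon 4: CAC (His) → CAA (Gln) — missense.
Synonymous: 1 of 4.

1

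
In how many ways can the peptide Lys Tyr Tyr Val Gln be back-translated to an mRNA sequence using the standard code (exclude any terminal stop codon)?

Lys: 2 codons.
Tyr: 2 codons.
Tyr: 2 codons.
Val: 4 codons.
Gln: 2 codons.
2 × 2 × 2 × 4 × 2 = 64.

64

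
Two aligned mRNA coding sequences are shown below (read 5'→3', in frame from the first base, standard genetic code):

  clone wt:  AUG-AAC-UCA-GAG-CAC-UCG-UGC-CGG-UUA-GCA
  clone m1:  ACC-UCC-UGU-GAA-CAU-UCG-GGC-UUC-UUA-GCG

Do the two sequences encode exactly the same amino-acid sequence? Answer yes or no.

no

Codon 1: AUG Met / ACC Thr — nonsynonymous.
Codon 2: AAC Asn / UCC Ser — nonsynonymous.
Codon 3: UCA Ser / UGU Cys — nonsynonymous.
Codon 4: GAG Glu / GAA Glu — synonymous.
Codon 5: CAC His / CAU His — synonymous.
Codon 6: UCG Ser / UCG Ser — identical.
Codon 7: UGC Cys / GGC Gly — nonsynonymous.
Codon 8: CGG Arg / UUC Phe — nonsynonymous.
Codon 9: UUA Leu / UUA Leu — identical.
Codon 10: GCA Ala / GCG Ala — synonymous.
Nonsynonymous differences: 5 → different protein.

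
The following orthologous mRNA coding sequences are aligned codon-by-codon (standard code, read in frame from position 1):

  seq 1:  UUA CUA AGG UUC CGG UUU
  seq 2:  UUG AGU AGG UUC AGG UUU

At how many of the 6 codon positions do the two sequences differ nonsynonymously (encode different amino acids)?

1

Codon 1: UUA Leu / UUG Leu — synonymous.
Codon 2: CUA Leu / AGU Ser — nonsynonymous.
Codon 3: AGG Arg / AGG Arg — identical.
Codon 4: UUC Phe / UUC Phe — identical.
Codon 5: CGG Arg / AGG Arg — synonymous.
Codon 6: UUU Phe / UUU Phe — identical.
Nonsynonymous differences: 1.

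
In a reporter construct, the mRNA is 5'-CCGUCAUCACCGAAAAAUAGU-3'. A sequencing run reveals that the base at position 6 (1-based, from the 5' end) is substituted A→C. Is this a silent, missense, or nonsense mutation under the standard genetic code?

Position 6 falls in codon 2: UCA → Ser.
After the substitution the codon is UCC → Ser.
Both encode Ser, so the change is synonymous.

silent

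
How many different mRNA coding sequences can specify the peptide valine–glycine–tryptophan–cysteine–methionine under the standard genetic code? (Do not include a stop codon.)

32

Val: 4 codons.
Gly: 4 codons.
Trp: 1 codon.
Cys: 2 codons.
Met: 1 codon.
4 × 4 × 1 × 2 × 1 = 32.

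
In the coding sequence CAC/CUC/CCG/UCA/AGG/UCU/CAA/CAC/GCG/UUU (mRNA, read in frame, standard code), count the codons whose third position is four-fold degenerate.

5

Codon 1 CAC (His): third position 2-fold.
Codon 2 CUC (Leu): third position 4-fold.
Codon 3 CCG (Pro): third position 4-fold.
Codon 4 UCA (Ser): third position 4-fold.
Codon 5 AGG (Arg): third position 2-fold.
Codon 6 UCU (Ser): third position 4-fold.
Codon 7 CAA (Gln): third position 2-fold.
Codon 8 CAC (His): third position 2-fold.
Codon 9 GCG (Ala): third position 4-fold.
Codon 10 UUU (Phe): third position 2-fold.
Four-fold degenerate third positions: 5.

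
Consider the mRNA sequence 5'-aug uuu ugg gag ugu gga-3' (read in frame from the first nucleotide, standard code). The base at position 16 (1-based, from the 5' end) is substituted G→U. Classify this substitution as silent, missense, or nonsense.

nonsense

Position 16 falls in codon 6: GGA → Gly.
After the substitution the codon is UGA → Stop.
The new codon is a stop codon, so this is a nonsense mutation.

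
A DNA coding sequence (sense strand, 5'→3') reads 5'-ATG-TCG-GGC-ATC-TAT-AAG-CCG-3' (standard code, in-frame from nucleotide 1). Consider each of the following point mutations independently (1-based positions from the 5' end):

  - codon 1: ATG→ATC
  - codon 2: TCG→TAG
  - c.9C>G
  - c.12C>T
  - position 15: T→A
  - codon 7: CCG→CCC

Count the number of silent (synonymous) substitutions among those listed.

Codon 1: ATG (Met) → ATC (Ile) — missense.
Codon 2: TCG (Ser) → TAG (Stop) — nonsense.
Codon 3: GGC (Gly) → GGG (Gly) — synonymous.
Codon 4: ATC (Ile) → ATT (Ile) — synonymous.
Codon 5: TAT (Tyr) → TAA (Stop) — nonsense.
Codon 7: CCG (Pro) → CCC (Pro) — synonymous.
Synonymous: 3 of 6.

3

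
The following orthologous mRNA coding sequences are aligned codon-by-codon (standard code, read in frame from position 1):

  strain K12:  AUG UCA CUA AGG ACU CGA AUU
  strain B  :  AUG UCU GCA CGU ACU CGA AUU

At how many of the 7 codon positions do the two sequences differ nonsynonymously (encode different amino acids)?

Codon 1: AUG Met / AUG Met — identical.
Codon 2: UCA Ser / UCU Ser — synonymous.
Codon 3: CUA Leu / GCA Ala — nonsynonymous.
Codon 4: AGG Arg / CGU Arg — synonymous.
Codon 5: ACU Thr / ACU Thr — identical.
Codon 6: CGA Arg / CGA Arg — identical.
Codon 7: AUU Ile / AUU Ile — identical.
Nonsynonymous differences: 1.

1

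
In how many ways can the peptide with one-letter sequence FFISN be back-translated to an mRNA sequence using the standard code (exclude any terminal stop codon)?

Phe: 2 codons.
Phe: 2 codons.
Ile: 3 codons.
Ser: 6 codons.
Asn: 2 codons.
2 × 2 × 3 × 6 × 2 = 144.

144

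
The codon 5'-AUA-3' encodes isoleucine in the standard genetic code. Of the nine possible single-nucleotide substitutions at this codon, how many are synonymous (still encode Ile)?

2

Position 1: none → 0 synonymous.
Position 2: none → 0 synonymous.
Position 3: AUU, AUC → 2 synonymous.
Total: 0 + 0 + 2 = 2.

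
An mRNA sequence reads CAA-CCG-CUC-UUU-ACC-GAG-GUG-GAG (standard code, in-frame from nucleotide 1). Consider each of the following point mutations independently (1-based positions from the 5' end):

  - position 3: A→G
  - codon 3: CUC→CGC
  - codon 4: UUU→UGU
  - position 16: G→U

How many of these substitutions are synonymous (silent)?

Codon 1: CAA (Gln) → CAG (Gln) — synonymous.
Codon 3: CUC (Leu) → CGC (Arg) — missense.
Codon 4: UUU (Phe) → UGU (Cys) — missense.
Codon 6: GAG (Glu) → UAG (Stop) — nonsense.
Synonymous: 1 of 4.

1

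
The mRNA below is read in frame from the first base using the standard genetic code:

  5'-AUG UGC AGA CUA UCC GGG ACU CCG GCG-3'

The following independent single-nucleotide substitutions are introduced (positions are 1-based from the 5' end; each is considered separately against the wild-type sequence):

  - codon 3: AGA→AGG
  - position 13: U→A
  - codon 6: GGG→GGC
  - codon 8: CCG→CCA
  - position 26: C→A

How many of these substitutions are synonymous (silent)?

Codon 3: AGA (Arg) → AGG (Arg) — synonymous.
Codon 5: UCC (Ser) → ACC (Thr) — missense.
Codon 6: GGG (Gly) → GGC (Gly) — synonymous.
Codon 8: CCG (Pro) → CCA (Pro) — synonymous.
Codon 9: GCG (Ala) → GAG (Glu) — missense.
Synonymous: 3 of 5.

3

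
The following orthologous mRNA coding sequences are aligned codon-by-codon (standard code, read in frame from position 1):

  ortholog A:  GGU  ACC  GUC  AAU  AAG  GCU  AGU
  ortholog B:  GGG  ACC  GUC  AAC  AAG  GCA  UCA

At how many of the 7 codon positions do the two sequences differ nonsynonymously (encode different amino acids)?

0

Codon 1: GGU Gly / GGG Gly — synonymous.
Codon 2: ACC Thr / ACC Thr — identical.
Codon 3: GUC Val / GUC Val — identical.
Codon 4: AAU Asn / AAC Asn — synonymous.
Codon 5: AAG Lys / AAG Lys — identical.
Codon 6: GCU Ala / GCA Ala — synonymous.
Codon 7: AGU Ser / UCA Ser — synonymous.
Nonsynonymous differences: 0.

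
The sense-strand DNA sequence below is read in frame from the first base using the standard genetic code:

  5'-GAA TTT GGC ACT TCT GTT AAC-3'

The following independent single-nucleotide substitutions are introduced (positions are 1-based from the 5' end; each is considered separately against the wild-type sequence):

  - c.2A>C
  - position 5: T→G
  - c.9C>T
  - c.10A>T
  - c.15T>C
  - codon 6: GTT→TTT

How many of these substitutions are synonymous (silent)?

2

Codon 1: GAA (Glu) → GCA (Ala) — missense.
Codon 2: TTT (Phe) → TGT (Cys) — missense.
Codon 3: GGC (Gly) → GGT (Gly) — synonymous.
Codon 4: ACT (Thr) → TCT (Ser) — missense.
Codon 5: TCT (Ser) → TCC (Ser) — synonymous.
Codon 6: GTT (Val) → TTT (Phe) — missense.
Synonymous: 2 of 6.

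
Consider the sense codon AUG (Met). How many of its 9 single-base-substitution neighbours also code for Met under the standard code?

0

Position 1: none → 0 synonymous.
Position 2: none → 0 synonymous.
Position 3: none → 0 synonymous.
Total: 0 + 0 + 0 = 0.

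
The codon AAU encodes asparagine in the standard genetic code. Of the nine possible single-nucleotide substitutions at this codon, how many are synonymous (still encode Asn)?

1

Position 1: none → 0 synonymous.
Position 2: none → 0 synonymous.
Position 3: AAC → 1 synonymous.
Total: 0 + 0 + 1 = 1.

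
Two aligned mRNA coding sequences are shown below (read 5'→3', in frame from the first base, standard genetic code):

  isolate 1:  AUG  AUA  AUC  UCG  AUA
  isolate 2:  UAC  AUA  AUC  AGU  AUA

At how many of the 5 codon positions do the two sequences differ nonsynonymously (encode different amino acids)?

1

Codon 1: AUG Met / UAC Tyr — nonsynonymous.
Codon 2: AUA Ile / AUA Ile — identical.
Codon 3: AUC Ile / AUC Ile — identical.
Codon 4: UCG Ser / AGU Ser — synonymous.
Codon 5: AUA Ile / AUA Ile — identical.
Nonsynonymous differences: 1.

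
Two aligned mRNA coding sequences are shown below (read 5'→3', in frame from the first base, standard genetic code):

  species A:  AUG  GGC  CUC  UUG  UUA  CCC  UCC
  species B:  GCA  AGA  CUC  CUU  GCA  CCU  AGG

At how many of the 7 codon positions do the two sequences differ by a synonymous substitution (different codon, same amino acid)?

2

Codon 1: AUG Met / GCA Ala — nonsynonymous.
Codon 2: GGC Gly / AGA Arg — nonsynonymous.
Codon 3: CUC Leu / CUC Leu — identical.
Codon 4: UUG Leu / CUU Leu — synonymous.
Codon 5: UUA Leu / GCA Ala — nonsynonymous.
Codon 6: CCC Pro / CCU Pro — synonymous.
Codon 7: UCC Ser / AGG Arg — nonsynonymous.
Synonymous differences: 2.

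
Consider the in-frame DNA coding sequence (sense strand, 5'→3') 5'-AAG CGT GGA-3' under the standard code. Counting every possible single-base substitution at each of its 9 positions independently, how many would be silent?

7

Codon 1 (AAG, Lys): 1 synonymous substitution.
Codon 2 (CGT, Arg): 3 synonymous substitutions.
Codon 3 (GGA, Gly): 3 synonymous substitutions.
Total: 1 + 3 + 3 = 7.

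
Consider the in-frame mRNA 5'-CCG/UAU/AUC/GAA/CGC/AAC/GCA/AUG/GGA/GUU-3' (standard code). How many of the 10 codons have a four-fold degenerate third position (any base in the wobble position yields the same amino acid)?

5

Codon 1 CCG (Pro): third position 4-fold.
Codon 2 UAU (Tyr): third position 2-fold.
Codon 3 AUC (Ile): third position 3-fold.
Codon 4 GAA (Glu): third position 2-fold.
Codon 5 CGC (Arg): third position 4-fold.
Codon 6 AAC (Asn): third position 2-fold.
Codon 7 GCA (Ala): third position 4-fold.
Codon 8 AUG (Met): third position 1-fold.
Codon 9 GGA (Gly): third position 4-fold.
Codon 10 GUU (Val): third position 4-fold.
Four-fold degenerate third positions: 5.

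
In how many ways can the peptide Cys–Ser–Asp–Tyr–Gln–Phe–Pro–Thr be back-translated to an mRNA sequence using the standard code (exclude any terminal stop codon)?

Cys: 2 codons.
Ser: 6 codons.
Asp: 2 codons.
Tyr: 2 codons.
Gln: 2 codons.
Phe: 2 codons.
Pro: 4 codons.
Thr: 4 codons.
2 × 6 × 2 × 2 × 2 × 2 × 4 × 4 = 3072.

3072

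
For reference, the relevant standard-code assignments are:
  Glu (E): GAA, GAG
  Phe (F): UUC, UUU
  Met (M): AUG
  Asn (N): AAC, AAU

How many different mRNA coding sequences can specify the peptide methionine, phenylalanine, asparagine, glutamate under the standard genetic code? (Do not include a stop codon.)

Met: 1 codon.
Phe: 2 codons.
Asn: 2 codons.
Glu: 2 codons.
1 × 2 × 2 × 2 = 8.

8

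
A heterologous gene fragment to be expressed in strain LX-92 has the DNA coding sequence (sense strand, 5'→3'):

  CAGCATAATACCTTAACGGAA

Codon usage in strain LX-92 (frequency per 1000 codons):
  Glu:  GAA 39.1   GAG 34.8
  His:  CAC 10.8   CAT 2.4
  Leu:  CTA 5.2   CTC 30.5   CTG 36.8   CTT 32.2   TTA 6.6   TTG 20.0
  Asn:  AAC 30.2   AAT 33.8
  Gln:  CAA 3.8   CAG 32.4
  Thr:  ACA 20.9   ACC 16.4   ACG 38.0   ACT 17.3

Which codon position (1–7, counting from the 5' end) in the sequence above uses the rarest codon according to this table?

Codon 1 CAG (Gln): 32.4 per 1000.
Codon 2 CAT (His): 2.4 per 1000.
Codon 3 AAT (Asn): 33.8 per 1000.
Codon 4 ACC (Thr): 16.4 per 1000.
Codon 5 TTA (Leu): 6.6 per 1000.
Codon 6 ACG (Thr): 38.0 per 1000.
Codon 7 GAA (Glu): 39.1 per 1000.
Lowest frequency is 2.4 at codon 2.

2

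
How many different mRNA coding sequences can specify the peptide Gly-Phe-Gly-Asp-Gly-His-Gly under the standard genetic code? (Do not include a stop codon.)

2048

Gly: 4 codons.
Phe: 2 codons.
Gly: 4 codons.
Asp: 2 codons.
Gly: 4 codons.
His: 2 codons.
Gly: 4 codons.
4 × 2 × 4 × 2 × 4 × 2 × 4 = 2048.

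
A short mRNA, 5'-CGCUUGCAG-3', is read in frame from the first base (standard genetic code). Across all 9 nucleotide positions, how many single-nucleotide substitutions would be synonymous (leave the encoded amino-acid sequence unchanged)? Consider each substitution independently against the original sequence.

Codon 1 (CGC, Arg): 3 synonymous substitutions.
Codon 2 (UUG, Leu): 2 synonymous substitutions.
Codon 3 (CAG, Gln): 1 synonymous substitution.
Total: 3 + 2 + 1 = 6.

6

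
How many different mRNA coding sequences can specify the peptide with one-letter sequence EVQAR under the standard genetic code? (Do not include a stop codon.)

Glu: 2 codons.
Val: 4 codons.
Gln: 2 codons.
Ala: 4 codons.
Arg: 6 codons.
2 × 4 × 2 × 4 × 6 = 384.

384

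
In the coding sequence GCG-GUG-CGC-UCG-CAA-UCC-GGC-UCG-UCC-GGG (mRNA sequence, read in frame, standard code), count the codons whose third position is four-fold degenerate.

9

Codon 1 GCG (Ala): third position 4-fold.
Codon 2 GUG (Val): third position 4-fold.
Codon 3 CGC (Arg): third position 4-fold.
Codon 4 UCG (Ser): third position 4-fold.
Codon 5 CAA (Gln): third position 2-fold.
Codon 6 UCC (Ser): third position 4-fold.
Codon 7 GGC (Gly): third position 4-fold.
Codon 8 UCG (Ser): third position 4-fold.
Codon 9 UCC (Ser): third position 4-fold.
Codon 10 GGG (Gly): third position 4-fold.
Four-fold degenerate third positions: 9.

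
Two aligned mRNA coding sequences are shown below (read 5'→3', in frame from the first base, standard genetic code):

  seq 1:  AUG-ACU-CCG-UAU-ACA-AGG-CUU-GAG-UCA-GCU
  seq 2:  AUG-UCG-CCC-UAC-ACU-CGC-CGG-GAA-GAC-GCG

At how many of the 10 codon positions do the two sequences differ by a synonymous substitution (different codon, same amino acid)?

Codon 1: AUG Met / AUG Met — identical.
Codon 2: ACU Thr / UCG Ser — nonsynonymous.
Codon 3: CCG Pro / CCC Pro — synonymous.
Codon 4: UAU Tyr / UAC Tyr — synonymous.
Codon 5: ACA Thr / ACU Thr — synonymous.
Codon 6: AGG Arg / CGC Arg — synonymous.
Codon 7: CUU Leu / CGG Arg — nonsynonymous.
Codon 8: GAG Glu / GAA Glu — synonymous.
Codon 9: UCA Ser / GAC Asp — nonsynonymous.
Codon 10: GCU Ala / GCG Ala — synonymous.
Synonymous differences: 6.

6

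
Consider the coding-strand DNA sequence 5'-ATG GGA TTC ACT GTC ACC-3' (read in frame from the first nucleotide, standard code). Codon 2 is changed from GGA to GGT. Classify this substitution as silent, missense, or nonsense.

Position 6 falls in codon 2: GGA → Gly.
After the substitution the codon is GGT → Gly.
Both encode Gly, so the change is synonymous.

silent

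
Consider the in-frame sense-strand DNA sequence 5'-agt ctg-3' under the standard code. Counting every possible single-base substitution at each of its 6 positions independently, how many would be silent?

5

Codon 1 (AGT, Ser): 1 synonymous substitution.
Codon 2 (CTG, Leu): 4 synonymous substitutions.
Total: 1 + 4 = 5.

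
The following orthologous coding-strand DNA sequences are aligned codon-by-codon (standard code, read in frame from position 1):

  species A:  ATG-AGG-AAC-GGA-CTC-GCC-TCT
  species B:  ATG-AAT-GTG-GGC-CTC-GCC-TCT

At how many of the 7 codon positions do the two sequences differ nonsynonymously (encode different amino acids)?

Codon 1: ATG Met / ATG Met — identical.
Codon 2: AGG Arg / AAT Asn — nonsynonymous.
Codon 3: AAC Asn / GTG Val — nonsynonymous.
Codon 4: GGA Gly / GGC Gly — synonymous.
Codon 5: CTC Leu / CTC Leu — identical.
Codon 6: GCC Ala / GCC Ala — identical.
Codon 7: TCT Ser / TCT Ser — identical.
Nonsynonymous differences: 2.

2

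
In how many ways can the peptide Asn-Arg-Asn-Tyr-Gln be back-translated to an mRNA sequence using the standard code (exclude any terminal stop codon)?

96

Asn: 2 codons.
Arg: 6 codons.
Asn: 2 codons.
Tyr: 2 codons.
Gln: 2 codons.
2 × 6 × 2 × 2 × 2 = 96.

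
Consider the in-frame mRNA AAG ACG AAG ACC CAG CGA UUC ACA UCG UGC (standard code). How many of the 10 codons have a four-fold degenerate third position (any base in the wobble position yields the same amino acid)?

Codon 1 AAG (Lys): third position 2-fold.
Codon 2 ACG (Thr): third position 4-fold.
Codon 3 AAG (Lys): third position 2-fold.
Codon 4 ACC (Thr): third position 4-fold.
Codon 5 CAG (Gln): third position 2-fold.
Codon 6 CGA (Arg): third position 4-fold.
Codon 7 UUC (Phe): third position 2-fold.
Codon 8 ACA (Thr): third position 4-fold.
Codon 9 UCG (Ser): third position 4-fold.
Codon 10 UGC (Cys): third position 2-fold.
Four-fold degenerate third positions: 5.

5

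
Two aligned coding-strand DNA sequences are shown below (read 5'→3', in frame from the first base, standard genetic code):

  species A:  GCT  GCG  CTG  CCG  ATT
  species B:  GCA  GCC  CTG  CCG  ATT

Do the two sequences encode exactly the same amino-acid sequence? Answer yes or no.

Codon 1: GCT Ala / GCA Ala — synonymous.
Codon 2: GCG Ala / GCC Ala — synonymous.
Codon 3: CTG Leu / CTG Leu — identical.
Codon 4: CCG Pro / CCG Pro — identical.
Codon 5: ATT Ile / ATT Ile — identical.
Nonsynonymous differences: 0 → same protein.

yes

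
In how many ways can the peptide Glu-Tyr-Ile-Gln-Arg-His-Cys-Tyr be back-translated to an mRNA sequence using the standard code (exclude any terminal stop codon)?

1152

Glu: 2 codons.
Tyr: 2 codons.
Ile: 3 codons.
Gln: 2 codons.
Arg: 6 codons.
His: 2 codons.
Cys: 2 codons.
Tyr: 2 codons.
2 × 2 × 3 × 2 × 6 × 2 × 2 × 2 = 1152.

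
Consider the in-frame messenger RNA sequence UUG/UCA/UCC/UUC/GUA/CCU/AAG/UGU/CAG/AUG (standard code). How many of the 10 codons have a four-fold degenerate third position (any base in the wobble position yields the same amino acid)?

4

Codon 1 UUG (Leu): third position 2-fold.
Codon 2 UCA (Ser): third position 4-fold.
Codon 3 UCC (Ser): third position 4-fold.
Codon 4 UUC (Phe): third position 2-fold.
Codon 5 GUA (Val): third position 4-fold.
Codon 6 CCU (Pro): third position 4-fold.
Codon 7 AAG (Lys): third position 2-fold.
Codon 8 UGU (Cys): third position 2-fold.
Codon 9 CAG (Gln): third position 2-fold.
Codon 10 AUG (Met): third position 1-fold.
Four-fold degenerate third positions: 4.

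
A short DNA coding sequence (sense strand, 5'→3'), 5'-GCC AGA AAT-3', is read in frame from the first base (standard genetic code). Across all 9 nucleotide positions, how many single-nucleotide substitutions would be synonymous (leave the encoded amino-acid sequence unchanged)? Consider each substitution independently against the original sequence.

6

Codon 1 (GCC, Ala): 3 synonymous substitutions.
Codon 2 (AGA, Arg): 2 synonymous substitutions.
Codon 3 (AAT, Asn): 1 synonymous substitution.
Total: 3 + 2 + 1 = 6.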